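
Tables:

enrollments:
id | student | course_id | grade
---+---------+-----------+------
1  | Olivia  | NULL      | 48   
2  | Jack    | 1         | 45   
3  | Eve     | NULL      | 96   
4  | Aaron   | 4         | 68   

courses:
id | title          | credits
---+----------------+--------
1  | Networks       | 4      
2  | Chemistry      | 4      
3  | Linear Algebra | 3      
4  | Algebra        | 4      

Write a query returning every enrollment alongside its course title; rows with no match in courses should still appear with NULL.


LEFT JOIN keeps every row from enrollments (the left table); where course_id has no match in courses, the course columns become NULL. Walk through each enrollment:
  - enrollment 1 (Olivia): course_id=NULL, no match -> kept with NULL
  - enrollment 2 (Jack): course_id=1 -> matches Networks
  - enrollment 3 (Eve): course_id=NULL, no match -> kept with NULL
  - enrollment 4 (Aaron): course_id=4 -> matches Algebra
All 4 rows appear; 2 have NULL course.

SQL:
SELECT a.student, b.title AS course
FROM enrollments a
LEFT JOIN courses b ON a.course_id = b.id

Result:
student | course  
--------+---------
Olivia  | NULL    
Jack    | Networks
Eve     | NULL    
Aaron   | Algebra 


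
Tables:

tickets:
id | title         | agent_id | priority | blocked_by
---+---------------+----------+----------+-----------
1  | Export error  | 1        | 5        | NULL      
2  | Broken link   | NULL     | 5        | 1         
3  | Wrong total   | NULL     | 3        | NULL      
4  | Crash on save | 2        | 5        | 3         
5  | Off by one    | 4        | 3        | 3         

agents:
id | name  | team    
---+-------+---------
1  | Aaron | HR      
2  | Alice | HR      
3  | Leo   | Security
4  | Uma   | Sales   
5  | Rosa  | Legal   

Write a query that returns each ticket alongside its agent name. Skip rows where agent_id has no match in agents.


INNER JOIN keeps only tickets rows whose agent_id matches an id in agents. Walk through each ticket:
  - ticket 1 (Export error): agent_id=1 -> matches Aaron
  - ticket 2 (Broken link): agent_id=NULL, no match -> dropped
  - ticket 3 (Wrong total): agent_id=NULL, no match -> dropped
  - ticket 4 (Crash on save): agent_id=2 -> matches Alice
  - ticket 5 (Off by one): agent_id=4 -> matches Uma
So 2 of 5 rows are dropped.

SQL:
SELECT a.title, b.name AS agent
FROM tickets a
INNER JOIN agents b ON a.agent_id = b.id

Result:
title         | agent
--------------+------
Export error  | Aaron
Crash on save | Alice
Off by one    | Uma  


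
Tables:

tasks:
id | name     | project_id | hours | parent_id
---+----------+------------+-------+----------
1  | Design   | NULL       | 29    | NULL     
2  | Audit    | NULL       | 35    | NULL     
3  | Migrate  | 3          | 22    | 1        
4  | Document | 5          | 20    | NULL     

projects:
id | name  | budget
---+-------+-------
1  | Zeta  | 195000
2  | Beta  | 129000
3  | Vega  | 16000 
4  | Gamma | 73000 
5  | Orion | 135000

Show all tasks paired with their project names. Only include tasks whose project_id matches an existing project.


INNER JOIN keeps only tasks rows whose project_id matches an id in projects. Walk through each task:
  - task 1 (Design): project_id=NULL, no match -> dropped
  - task 2 (Audit): project_id=NULL, no match -> dropped
  - task 3 (Migrate): project_id=3 -> matches Vega
  - task 4 (Document): project_id=5 -> matches Orion
So 2 of 4 rows are dropped.

SQL:
SELECT a.name, b.name AS project
FROM tasks a
INNER JOIN projects b ON a.project_id = b.id

Result:
name     | project
---------+--------
Migrate  | Vega   
Document | Orion  


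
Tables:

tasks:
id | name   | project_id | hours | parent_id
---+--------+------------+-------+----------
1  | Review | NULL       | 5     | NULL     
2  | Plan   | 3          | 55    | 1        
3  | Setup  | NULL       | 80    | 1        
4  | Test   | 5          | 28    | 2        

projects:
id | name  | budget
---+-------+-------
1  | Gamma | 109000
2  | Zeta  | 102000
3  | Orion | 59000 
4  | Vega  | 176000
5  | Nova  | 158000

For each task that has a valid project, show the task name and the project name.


INNER JOIN keeps only tasks rows whose project_id matches an id in projects. Walk through each task:
  - task 1 (Review): project_id=NULL, no match -> dropped
  - task 2 (Plan): project_id=3 -> matches Orion
  - task 3 (Setup): project_id=NULL, no match -> dropped
  - task 4 (Test): project_id=5 -> matches Nova
So 2 of 4 rows are dropped.

SQL:
SELECT a.name, b.name AS project
FROM tasks a
INNER JOIN projects b ON a.project_id = b.id

Result:
name | project
-----+--------
Plan | Orion  
Test | Nova   


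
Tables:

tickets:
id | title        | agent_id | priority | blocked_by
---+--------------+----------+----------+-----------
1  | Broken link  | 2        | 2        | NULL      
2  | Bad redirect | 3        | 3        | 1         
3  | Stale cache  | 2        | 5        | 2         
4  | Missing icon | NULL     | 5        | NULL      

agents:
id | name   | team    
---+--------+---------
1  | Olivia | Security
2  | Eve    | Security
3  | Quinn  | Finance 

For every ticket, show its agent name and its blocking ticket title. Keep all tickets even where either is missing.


Two LEFT JOINs from the same base table tickets: one to agents via agent_id, one to tickets itself via blocked_by. Both are LEFT so every ticket is preserved.
Match against agents:
  - ticket 1 (Broken link): agent_id=2 -> matches Eve
  - ticket 2 (Bad redirect): agent_id=3 -> matches Quinn
  - ticket 3 (Stale cache): agent_id=2 -> matches Eve
  - ticket 4 (Missing icon): agent_id=NULL, no match -> kept with NULL
Match against tickets (self):
  - ticket 1 (Broken link): blocked_by=NULL -> NULL
  - ticket 2 (Bad redirect): blocked_by=1 -> Broken link
  - ticket 3 (Stale cache): blocked_by=2 -> Bad redirect
  - ticket 4 (Missing icon): blocked_by=NULL -> NULL

SQL:
SELECT a.title, b.name AS agent, c.title AS blocked_by
FROM tickets a
LEFT JOIN agents b ON a.agent_id = b.id
LEFT JOIN tickets c ON a.blocked_by = c.id

Result:
title        | agent | blocked_by  
-------------+-------+-------------
Broken link  | Eve   | NULL        
Bad redirect | Quinn | Broken link 
Stale cache  | Eve   | Bad redirect
Missing icon | NULL  | NULL        


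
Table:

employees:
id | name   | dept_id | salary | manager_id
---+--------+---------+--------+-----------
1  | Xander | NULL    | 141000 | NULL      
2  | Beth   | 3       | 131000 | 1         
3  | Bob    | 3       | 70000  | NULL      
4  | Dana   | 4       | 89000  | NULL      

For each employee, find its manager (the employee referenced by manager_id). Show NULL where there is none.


This is a self-join: employees is joined to a second copy of itself, matching each row's manager_id to another row's id. Use LEFT JOIN so rows with manager_id=NULL are kept.
  - employee 1 (Xander): manager_id=NULL -> NULL
  - employee 2 (Beth): manager_id=1 -> Xander
  - employee 3 (Bob): manager_id=NULL -> NULL
  - employee 4 (Dana): manager_id=NULL -> NULL

SQL:
SELECT a.name AS item, b.name AS manager
FROM employees a
LEFT JOIN employees b ON a.manager_id = b.id

Result:
item   | manager
-------+--------
Xander | NULL   
Beth   | Xander 
Bob    | NULL   
Dana   | NULL   


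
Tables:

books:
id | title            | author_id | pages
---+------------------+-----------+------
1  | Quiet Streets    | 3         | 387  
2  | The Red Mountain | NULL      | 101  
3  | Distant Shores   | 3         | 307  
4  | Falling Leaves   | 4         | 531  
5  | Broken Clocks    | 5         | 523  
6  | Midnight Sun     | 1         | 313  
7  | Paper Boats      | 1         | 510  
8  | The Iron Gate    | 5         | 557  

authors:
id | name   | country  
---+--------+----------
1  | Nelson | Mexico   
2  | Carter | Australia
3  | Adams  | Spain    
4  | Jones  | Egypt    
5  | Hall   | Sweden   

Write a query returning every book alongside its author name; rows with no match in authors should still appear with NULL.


LEFT JOIN keeps every row from books (the left table); where author_id has no match in authors, the author columns become NULL. Walk through each book:
  - book 1 (Quiet Streets): author_id=3 -> matches Adams
  - book 2 (The Red Mountain): author_id=NULL, no match -> kept with NULL
  - book 3 (Distant Shores): author_id=3 -> matches Adams
  - book 4 (Falling Leaves): author_id=4 -> matches Jones
  - book 5 (Broken Clocks): author_id=5 -> matches Hall
  - book 6 (Midnight Sun): author_id=1 -> matches Nelson
  - book 7 (Paper Boats): author_id=1 -> matches Nelson
  - book 8 (The Iron Gate): author_id=5 -> matches Hall
All 8 rows appear; 1 has NULL author.

SQL:
SELECT a.title, b.name AS author
FROM books a
LEFT JOIN authors b ON a.author_id = b.id

Result:
title            | author
-----------------+-------
Quiet Streets    | Adams 
The Red Mountain | NULL  
Distant Shores   | Adams 
Falling Leaves   | Jones 
Broken Clocks    | Hall  
Midnight Sun     | Nelson
Paper Boats      | Nelson
The Iron Gate    | Hall  


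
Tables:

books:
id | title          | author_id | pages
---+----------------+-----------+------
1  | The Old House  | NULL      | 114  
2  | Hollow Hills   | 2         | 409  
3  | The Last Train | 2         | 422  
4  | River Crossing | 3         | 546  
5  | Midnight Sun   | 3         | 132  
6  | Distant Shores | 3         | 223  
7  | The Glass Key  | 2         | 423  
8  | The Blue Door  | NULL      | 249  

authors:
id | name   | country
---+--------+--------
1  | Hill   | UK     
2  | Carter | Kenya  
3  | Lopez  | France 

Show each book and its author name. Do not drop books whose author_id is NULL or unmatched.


LEFT JOIN keeps every row from books (the left table); where author_id has no match in authors, the author columns become NULL. Walk through each book:
  - book 1 (The Old House): author_id=NULL, no match -> kept with NULL
  - book 2 (Hollow Hills): author_id=2 -> matches Carter
  - book 3 (The Last Train): author_id=2 -> matches Carter
  - book 4 (River Crossing): author_id=3 -> matches Lopez
  - book 5 (Midnight Sun): author_id=3 -> matches Lopez
  - book 6 (Distant Shores): author_id=3 -> matches Lopez
  - book 7 (The Glass Key): author_id=2 -> matches Carter
  - book 8 (The Blue Door): author_id=NULL, no match -> kept with NULL
All 8 rows appear; 2 have NULL author.

SQL:
SELECT a.title, b.name AS author
FROM books a
LEFT JOIN authors b ON a.author_id = b.id

Result:
title          | author
---------------+-------
The Old House  | NULL  
Hollow Hills   | Carter
The Last Train | Carter
River Crossing | Lopez 
Midnight Sun   | Lopez 
Distant Shores | Lopez 
The Glass Key  | Carter
The Blue Door  | NULL  


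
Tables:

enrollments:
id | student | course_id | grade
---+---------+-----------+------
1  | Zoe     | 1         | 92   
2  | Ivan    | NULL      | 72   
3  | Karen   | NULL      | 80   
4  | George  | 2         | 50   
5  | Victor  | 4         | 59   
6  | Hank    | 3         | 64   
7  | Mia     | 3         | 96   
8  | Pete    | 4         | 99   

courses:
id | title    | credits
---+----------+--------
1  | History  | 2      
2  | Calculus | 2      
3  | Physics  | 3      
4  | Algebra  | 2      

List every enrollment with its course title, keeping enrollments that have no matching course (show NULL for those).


LEFT JOIN keeps every row from enrollments (the left table); where course_id has no match in courses, the course columns become NULL. Walk through each enrollment:
  - enrollment 1 (Zoe): course_id=1 -> matches History
  - enrollment 2 (Ivan): course_id=NULL, no match -> kept with NULL
  - enrollment 3 (Karen): course_id=NULL, no match -> kept with NULL
  - enrollment 4 (George): course_id=2 -> matches Calculus
  - enrollment 5 (Victor): course_id=4 -> matches Algebra
  - enrollment 6 (Hank): course_id=3 -> matches Physics
  - enrollment 7 (Mia): course_id=3 -> matches Physics
  - enrollment 8 (Pete): course_id=4 -> matches Algebra
All 8 rows appear; 2 have NULL course.

SQL:
SELECT a.student, b.title AS course
FROM enrollments a
LEFT JOIN courses b ON a.course_id = b.id

Result:
student | course  
--------+---------
Zoe     | History 
Ivan    | NULL    
Karen   | NULL    
George  | Calculus
Victor  | Algebra 
Hank    | Physics 
Mia     | Physics 
Pete    | Algebra 


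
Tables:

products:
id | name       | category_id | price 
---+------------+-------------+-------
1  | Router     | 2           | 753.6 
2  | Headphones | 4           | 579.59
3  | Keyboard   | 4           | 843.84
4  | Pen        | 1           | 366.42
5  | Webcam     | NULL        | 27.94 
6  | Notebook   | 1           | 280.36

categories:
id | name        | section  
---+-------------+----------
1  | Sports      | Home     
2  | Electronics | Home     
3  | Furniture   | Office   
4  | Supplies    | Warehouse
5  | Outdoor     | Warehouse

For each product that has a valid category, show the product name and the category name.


INNER JOIN keeps only products rows whose category_id matches an id in categories. Walk through each product:
  - product 1 (Router): category_id=2 -> matches Electronics
  - product 2 (Headphones): category_id=4 -> matches Supplies
  - product 3 (Keyboard): category_id=4 -> matches Supplies
  - product 4 (Pen): category_id=1 -> matches Sports
  - product 5 (Webcam): category_id=NULL, no match -> dropped
  - product 6 (Notebook): category_id=1 -> matches Sports
So 1 of 6 rows is dropped.

SQL:
SELECT a.name, b.name AS category
FROM products a
INNER JOIN categories b ON a.category_id = b.id

Result:
name       | category   
-----------+------------
Router     | Electronics
Headphones | Supplies   
Keyboard   | Supplies   
Pen        | Sports     
Notebook   | Sports     


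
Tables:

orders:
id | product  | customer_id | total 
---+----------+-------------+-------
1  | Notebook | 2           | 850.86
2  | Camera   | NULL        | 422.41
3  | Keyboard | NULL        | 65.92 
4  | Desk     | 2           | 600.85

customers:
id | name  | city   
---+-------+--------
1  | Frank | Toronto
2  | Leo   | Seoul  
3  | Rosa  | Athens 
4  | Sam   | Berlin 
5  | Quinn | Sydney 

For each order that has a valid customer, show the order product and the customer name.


INNER JOIN keeps only orders rows whose customer_id matches an id in customers. Walk through each order:
  - order 1 (Notebook): customer_id=2 -> matches Leo
  - order 2 (Camera): customer_id=NULL, no match -> dropped
  - order 3 (Keyboard): customer_id=NULL, no match -> dropped
  - order 4 (Desk): customer_id=2 -> matches Leo
So 2 of 4 rows are dropped.

SQL:
SELECT a.product, b.name AS customer
FROM orders a
INNER JOIN customers b ON a.customer_id = b.id

Result:
product  | customer
---------+---------
Notebook | Leo     
Desk     | Leo     


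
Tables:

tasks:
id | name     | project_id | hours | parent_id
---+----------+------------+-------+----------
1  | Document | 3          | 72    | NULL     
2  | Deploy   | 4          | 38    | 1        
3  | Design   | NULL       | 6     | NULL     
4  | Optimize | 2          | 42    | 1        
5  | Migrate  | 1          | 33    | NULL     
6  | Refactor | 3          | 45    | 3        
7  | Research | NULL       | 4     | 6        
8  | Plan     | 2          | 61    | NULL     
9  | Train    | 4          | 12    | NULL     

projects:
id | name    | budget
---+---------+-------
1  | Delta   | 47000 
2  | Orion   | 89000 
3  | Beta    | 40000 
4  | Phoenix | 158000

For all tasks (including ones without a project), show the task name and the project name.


LEFT JOIN keeps every row from tasks (the left table); where project_id has no match in projects, the project columns become NULL. Walk through each task:
  - task 1 (Document): project_id=3 -> matches Beta
  - task 2 (Deploy): project_id=4 -> matches Phoenix
  - task 3 (Design): project_id=NULL, no match -> kept with NULL
  - task 4 (Optimize): project_id=2 -> matches Orion
  - task 5 (Migrate): project_id=1 -> matches Delta
  - task 6 (Refactor): project_id=3 -> matches Beta
  - task 7 (Research): project_id=NULL, no match -> kept with NULL
  - task 8 (Plan): project_id=2 -> matches Orion
  - task 9 (Train): project_id=4 -> matches Phoenix
All 9 rows appear; 2 have NULL project.

SQL:
SELECT a.name, b.name AS project
FROM tasks a
LEFT JOIN projects b ON a.project_id = b.id

Result:
name     | project
---------+--------
Document | Beta   
Deploy   | Phoenix
Design   | NULL   
Optimize | Orion  
Migrate  | Delta  
Refactor | Beta   
Research | NULL   
Plan     | Orion  
Train    | Phoenix


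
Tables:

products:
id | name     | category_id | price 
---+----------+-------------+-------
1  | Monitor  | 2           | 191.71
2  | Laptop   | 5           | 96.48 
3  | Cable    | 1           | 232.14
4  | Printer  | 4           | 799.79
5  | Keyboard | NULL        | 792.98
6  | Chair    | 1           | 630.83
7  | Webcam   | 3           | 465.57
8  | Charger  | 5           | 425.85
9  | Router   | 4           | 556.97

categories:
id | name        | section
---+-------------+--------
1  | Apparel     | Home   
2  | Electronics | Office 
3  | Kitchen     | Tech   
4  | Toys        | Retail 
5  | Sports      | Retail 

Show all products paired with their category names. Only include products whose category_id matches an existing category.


INNER JOIN keeps only products rows whose category_id matches an id in categories. Walk through each product:
  - product 1 (Monitor): category_id=2 -> matches Electronics
  - product 2 (Laptop): category_id=5 -> matches Sports
  - product 3 (Cable): category_id=1 -> matches Apparel
  - product 4 (Printer): category_id=4 -> matches Toys
  - product 5 (Keyboard): category_id=NULL, no match -> dropped
  - product 6 (Chair): category_id=1 -> matches Apparel
  - product 7 (Webcam): category_id=3 -> matches Kitchen
  - product 8 (Charger): category_id=5 -> matches Sports
  - product 9 (Router): category_id=4 -> matches Toys
So 1 of 9 rows is dropped.

SQL:
SELECT a.name, b.name AS category
FROM products a
INNER JOIN categories b ON a.category_id = b.id

Result:
name    | category   
--------+------------
Monitor | Electronics
Laptop  | Sports     
Cable   | Apparel    
Printer | Toys       
Chair   | Apparel    
Webcam  | Kitchen    
Charger | Sports     
Router  | Toys       


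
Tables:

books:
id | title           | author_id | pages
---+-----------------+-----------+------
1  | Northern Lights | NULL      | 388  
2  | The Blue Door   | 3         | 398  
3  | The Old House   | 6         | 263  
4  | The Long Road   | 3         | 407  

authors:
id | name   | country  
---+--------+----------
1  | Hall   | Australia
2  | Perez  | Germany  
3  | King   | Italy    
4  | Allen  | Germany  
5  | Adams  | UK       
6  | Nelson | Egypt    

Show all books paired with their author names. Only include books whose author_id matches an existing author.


INNER JOIN keeps only books rows whose author_id matches an id in authors. Walk through each book:
  - book 1 (Northern Lights): author_id=NULL, no match -> dropped
  - book 2 (The Blue Door): author_id=3 -> matches King
  - book 3 (The Old House): author_id=6 -> matches Nelson
  - book 4 (The Long Road): author_id=3 -> matches King
So 1 of 4 rows is dropped.

SQL:
SELECT a.title, b.name AS author
FROM books a
INNER JOIN authors b ON a.author_id = b.id

Result:
title         | author
--------------+-------
The Blue Door | King  
The Old House | Nelson
The Long Road | King  


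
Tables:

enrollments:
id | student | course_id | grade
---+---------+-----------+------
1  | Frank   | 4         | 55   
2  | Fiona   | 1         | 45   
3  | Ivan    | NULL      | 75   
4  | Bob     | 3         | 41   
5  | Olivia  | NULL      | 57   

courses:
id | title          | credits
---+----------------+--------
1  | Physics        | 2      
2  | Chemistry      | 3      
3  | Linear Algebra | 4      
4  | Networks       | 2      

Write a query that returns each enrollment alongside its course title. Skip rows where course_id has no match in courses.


INNER JOIN keeps only enrollments rows whose course_id matches an id in courses. Walk through each enrollment:
  - enrollment 1 (Frank): course_id=4 -> matches Networks
  - enrollment 2 (Fiona): course_id=1 -> matches Physics
  - enrollment 3 (Ivan): course_id=NULL, no match -> dropped
  - enrollment 4 (Bob): course_id=3 -> matches Linear Algebra
  - enrollment 5 (Olivia): course_id=NULL, no match -> dropped
So 2 of 5 rows are dropped.

SQL:
SELECT a.student, b.title AS course
FROM enrollments a
INNER JOIN courses b ON a.course_id = b.id

Result:
student | course        
--------+---------------
Frank   | Networks      
Fiona   | Physics       
Bob     | Linear Algebra


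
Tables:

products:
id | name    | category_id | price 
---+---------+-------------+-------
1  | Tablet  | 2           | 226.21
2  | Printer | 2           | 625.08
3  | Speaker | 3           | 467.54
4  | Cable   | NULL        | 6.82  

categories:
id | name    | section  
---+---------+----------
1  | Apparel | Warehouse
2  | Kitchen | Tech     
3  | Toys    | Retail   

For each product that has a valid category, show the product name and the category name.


INNER JOIN keeps only products rows whose category_id matches an id in categories. Walk through each product:
  - product 1 (Tablet): category_id=2 -> matches Kitchen
  - product 2 (Printer): category_id=2 -> matches Kitchen
  - product 3 (Speaker): category_id=3 -> matches Toys
  - product 4 (Cable): category_id=NULL, no match -> dropped
So 1 of 4 rows is dropped.

SQL:
SELECT a.name, b.name AS category
FROM products a
INNER JOIN categories b ON a.category_id = b.id

Result:
name    | category
--------+---------
Tablet  | Kitchen 
Printer | Kitchen 
Speaker | Toys    


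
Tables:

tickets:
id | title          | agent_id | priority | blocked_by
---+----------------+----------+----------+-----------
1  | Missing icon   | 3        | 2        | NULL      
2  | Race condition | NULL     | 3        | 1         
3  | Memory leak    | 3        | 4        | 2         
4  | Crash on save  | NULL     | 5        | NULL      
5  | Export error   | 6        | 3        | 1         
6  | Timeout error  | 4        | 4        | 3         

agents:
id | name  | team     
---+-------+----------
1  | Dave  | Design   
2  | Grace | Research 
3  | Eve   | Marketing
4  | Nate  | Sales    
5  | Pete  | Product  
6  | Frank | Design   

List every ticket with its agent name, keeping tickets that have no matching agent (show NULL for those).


LEFT JOIN keeps every row from tickets (the left table); where agent_id has no match in agents, the agent columns become NULL. Walk through each ticket:
  - ticket 1 (Missing icon): agent_id=3 -> matches Eve
  - ticket 2 (Race condition): agent_id=NULL, no match -> kept with NULL
  - ticket 3 (Memory leak): agent_id=3 -> matches Eve
  - ticket 4 (Crash on save): agent_id=NULL, no match -> kept with NULL
  - ticket 5 (Export error): agent_id=6 -> matches Frank
  - ticket 6 (Timeout error): agent_id=4 -> matches Nate
All 6 rows appear; 2 have NULL agent.

SQL:
SELECT a.title, b.name AS agent
FROM tickets a
LEFT JOIN agents b ON a.agent_id = b.id

Result:
title          | agent
---------------+------
Missing icon   | Eve  
Race condition | NULL 
Memory leak    | Eve  
Crash on save  | NULL 
Export error   | Frank
Timeout error  | Nate 


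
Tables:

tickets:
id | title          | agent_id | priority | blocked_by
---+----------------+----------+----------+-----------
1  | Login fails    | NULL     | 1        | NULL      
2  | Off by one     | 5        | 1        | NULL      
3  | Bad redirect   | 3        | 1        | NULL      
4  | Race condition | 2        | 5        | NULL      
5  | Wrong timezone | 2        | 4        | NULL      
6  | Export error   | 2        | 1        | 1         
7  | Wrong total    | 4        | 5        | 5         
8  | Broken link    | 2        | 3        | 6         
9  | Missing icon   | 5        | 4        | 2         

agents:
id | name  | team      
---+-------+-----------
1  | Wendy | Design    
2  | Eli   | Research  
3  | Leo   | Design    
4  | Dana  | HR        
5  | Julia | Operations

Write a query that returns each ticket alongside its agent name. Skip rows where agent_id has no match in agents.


INNER JOIN keeps only tickets rows whose agent_id matches an id in agents. Walk through each ticket:
  - ticket 1 (Login fails): agent_id=NULL, no match -> dropped
  - ticket 2 (Off by one): agent_id=5 -> matches Julia
  - ticket 3 (Bad redirect): agent_id=3 -> matches Leo
  - ticket 4 (Race condition): agent_id=2 -> matches Eli
  - ticket 5 (Wrong timezone): agent_id=2 -> matches Eli
  - ticket 6 (Export error): agent_id=2 -> matches Eli
  - ticket 7 (Wrong total): agent_id=4 -> matches Dana
  - ticket 8 (Broken link): agent_id=2 -> matches Eli
  - ticket 9 (Missing icon): agent_id=5 -> matches Julia
So 1 of 9 rows is dropped.

SQL:
SELECT a.title, b.name AS agent
FROM tickets a
INNER JOIN agents b ON a.agent_id = b.id

Result:
title          | agent
---------------+------
Off by one     | Julia
Bad redirect   | Leo  
Race condition | Eli  
Wrong timezone | Eli  
Export error   | Eli  
Wrong total    | Dana 
Broken link    | Eli  
Missing icon   | Julia


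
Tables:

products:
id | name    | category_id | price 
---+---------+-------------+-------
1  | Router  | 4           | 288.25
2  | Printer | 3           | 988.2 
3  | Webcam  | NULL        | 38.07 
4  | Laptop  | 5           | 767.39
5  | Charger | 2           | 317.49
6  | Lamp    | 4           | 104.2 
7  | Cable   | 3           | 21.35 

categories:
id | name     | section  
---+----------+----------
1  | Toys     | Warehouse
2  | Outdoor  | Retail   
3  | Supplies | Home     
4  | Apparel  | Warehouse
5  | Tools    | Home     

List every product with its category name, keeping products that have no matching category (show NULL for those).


LEFT JOIN keeps every row from products (the left table); where category_id has no match in categories, the category columns become NULL. Walk through each product:
  - product 1 (Router): category_id=4 -> matches Apparel
  - product 2 (Printer): category_id=3 -> matches Supplies
  - product 3 (Webcam): category_id=NULL, no match -> kept with NULL
  - product 4 (Laptop): category_id=5 -> matches Tools
  - product 5 (Charger): category_id=2 -> matches Outdoor
  - product 6 (Lamp): category_id=4 -> matches Apparel
  - product 7 (Cable): category_id=3 -> matches Supplies
All 7 rows appear; 1 has NULL category.

SQL:
SELECT a.name, b.name AS category
FROM products a
LEFT JOIN categories b ON a.category_id = b.id

Result:
name    | category
--------+---------
Router  | Apparel 
Printer | Supplies
Webcam  | NULL    
Laptop  | Tools   
Charger | Outdoor 
Lamp    | Apparel 
Cable   | Supplies


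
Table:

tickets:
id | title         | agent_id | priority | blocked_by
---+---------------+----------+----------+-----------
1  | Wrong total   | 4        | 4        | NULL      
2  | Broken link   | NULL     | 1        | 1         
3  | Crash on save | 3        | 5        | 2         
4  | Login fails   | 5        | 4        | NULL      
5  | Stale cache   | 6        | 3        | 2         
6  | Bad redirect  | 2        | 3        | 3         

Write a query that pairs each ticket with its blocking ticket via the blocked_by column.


This is a self-join: tickets is joined to a second copy of itself, matching each row's blocked_by to another row's id. Use LEFT JOIN so rows with blocked_by=NULL are kept.
  - ticket 1 (Wrong total): blocked_by=NULL -> NULL
  - ticket 2 (Broken link): blocked_by=1 -> Wrong total
  - ticket 3 (Crash on save): blocked_by=2 -> Broken link
  - ticket 4 (Login fails): blocked_by=NULL -> NULL
  - ticket 5 (Stale cache): blocked_by=2 -> Broken link
  - ticket 6 (Bad redirect): blocked_by=3 -> Crash on save

SQL:
SELECT a.title AS item, b.title AS blocked_by
FROM tickets a
LEFT JOIN tickets b ON a.blocked_by = b.id

Result:
item          | blocked_by   
--------------+--------------
Wrong total   | NULL         
Broken link   | Wrong total  
Crash on save | Broken link  
Login fails   | NULL         
Stale cache   | Broken link  
Bad redirect  | Crash on save


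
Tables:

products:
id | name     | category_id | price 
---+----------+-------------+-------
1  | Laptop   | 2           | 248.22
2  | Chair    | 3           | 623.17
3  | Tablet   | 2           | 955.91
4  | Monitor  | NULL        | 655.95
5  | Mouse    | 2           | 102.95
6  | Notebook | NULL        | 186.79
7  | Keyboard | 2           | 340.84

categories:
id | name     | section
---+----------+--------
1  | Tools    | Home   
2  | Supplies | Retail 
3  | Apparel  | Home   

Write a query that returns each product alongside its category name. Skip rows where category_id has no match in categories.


INNER JOIN keeps only products rows whose category_id matches an id in categories. Walk through each product:
  - product 1 (Laptop): category_id=2 -> matches Supplies
  - product 2 (Chair): category_id=3 -> matches Apparel
  - product 3 (Tablet): category_id=2 -> matches Supplies
  - product 4 (Monitor): category_id=NULL, no match -> dropped
  - product 5 (Mouse): category_id=2 -> matches Supplies
  - product 6 (Notebook): category_id=NULL, no match -> dropped
  - product 7 (Keyboard): category_id=2 -> matches Supplies
So 2 of 7 rows are dropped.

SQL:
SELECT a.name, b.name AS category
FROM products a
INNER JOIN categories b ON a.category_id = b.id

Result:
name     | category
---------+---------
Laptop   | Supplies
Chair    | Apparel 
Tablet   | Supplies
Mouse    | Supplies
Keyboard | Supplies


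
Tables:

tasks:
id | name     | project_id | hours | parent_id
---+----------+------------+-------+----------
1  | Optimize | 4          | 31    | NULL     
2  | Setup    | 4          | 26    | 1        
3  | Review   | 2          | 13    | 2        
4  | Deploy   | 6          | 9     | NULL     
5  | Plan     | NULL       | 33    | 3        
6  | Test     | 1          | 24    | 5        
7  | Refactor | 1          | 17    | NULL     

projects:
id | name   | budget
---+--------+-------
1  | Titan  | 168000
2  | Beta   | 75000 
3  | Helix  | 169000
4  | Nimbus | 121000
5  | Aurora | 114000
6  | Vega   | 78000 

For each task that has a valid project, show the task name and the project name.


INNER JOIN keeps only tasks rows whose project_id matches an id in projects. Walk through each task:
  - task 1 (Optimize): project_id=4 -> matches Nimbus
  - task 2 (Setup): project_id=4 -> matches Nimbus
  - task 3 (Review): project_id=2 -> matches Beta
  - task 4 (Deploy): project_id=6 -> matches Vega
  - task 5 (Plan): project_id=NULL, no match -> dropped
  - task 6 (Test): project_id=1 -> matches Titan
  - task 7 (Refactor): project_id=1 -> matches Titan
So 1 of 7 rows is dropped.

SQL:
SELECT a.name, b.name AS project
FROM tasks a
INNER JOIN projects b ON a.project_id = b.id

Result:
name     | project
---------+--------
Optimize | Nimbus 
Setup    | Nimbus 
Review   | Beta   
Deploy   | Vega   
Test     | Titan  
Refactor | Titan  


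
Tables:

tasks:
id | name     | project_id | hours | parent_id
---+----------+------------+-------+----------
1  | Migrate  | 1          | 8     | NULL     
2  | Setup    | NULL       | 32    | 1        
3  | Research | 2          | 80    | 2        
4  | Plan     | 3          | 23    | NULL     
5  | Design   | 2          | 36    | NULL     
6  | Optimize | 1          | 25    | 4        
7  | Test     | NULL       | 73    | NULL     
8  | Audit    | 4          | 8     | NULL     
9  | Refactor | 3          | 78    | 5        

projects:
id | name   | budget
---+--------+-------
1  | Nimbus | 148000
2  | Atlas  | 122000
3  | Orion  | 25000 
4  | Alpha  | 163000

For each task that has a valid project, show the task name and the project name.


INNER JOIN keeps only tasks rows whose project_id matches an id in projects. Walk through each task:
  - task 1 (Migrate): project_id=1 -> matches Nimbus
  - task 2 (Setup): project_id=NULL, no match -> dropped
  - task 3 (Research): project_id=2 -> matches Atlas
  - task 4 (Plan): project_id=3 -> matches Orion
  - task 5 (Design): project_id=2 -> matches Atlas
  - task 6 (Optimize): project_id=1 -> matches Nimbus
  - task 7 (Test): project_id=NULL, no match -> dropped
  - task 8 (Audit): project_id=4 -> matches Alpha
  - task 9 (Refactor): project_id=3 -> matches Orion
So 2 of 9 rows are dropped.

SQL:
SELECT a.name, b.name AS project
FROM tasks a
INNER JOIN projects b ON a.project_id = b.id

Result:
name     | project
---------+--------
Migrate  | Nimbus 
Research | Atlas  
Plan     | Orion  
Design   | Atlas  
Optimize | Nimbus 
Audit    | Alpha  
Refactor | Orion  


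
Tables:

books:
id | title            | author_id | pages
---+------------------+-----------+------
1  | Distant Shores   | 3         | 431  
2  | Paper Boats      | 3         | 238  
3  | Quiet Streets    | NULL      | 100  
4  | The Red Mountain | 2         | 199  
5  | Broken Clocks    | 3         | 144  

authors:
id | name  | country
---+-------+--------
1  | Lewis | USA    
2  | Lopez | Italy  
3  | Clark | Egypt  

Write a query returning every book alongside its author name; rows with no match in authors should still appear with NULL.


LEFT JOIN keeps every row from books (the left table); where author_id has no match in authors, the author columns become NULL. Walk through each book:
  - book 1 (Distant Shores): author_id=3 -> matches Clark
  - book 2 (Paper Boats): author_id=3 -> matches Clark
  - book 3 (Quiet Streets): author_id=NULL, no match -> kept with NULL
  - book 4 (The Red Mountain): author_id=2 -> matches Lopez
  - book 5 (Broken Clocks): author_id=3 -> matches Clark
All 5 rows appear; 1 has NULL author.

SQL:
SELECT a.title, b.name AS author
FROM books a
LEFT JOIN authors b ON a.author_id = b.id

Result:
title            | author
-----------------+-------
Distant Shores   | Clark 
Paper Boats      | Clark 
Quiet Streets    | NULL  
The Red Mountain | Lopez 
Broken Clocks    | Clark 


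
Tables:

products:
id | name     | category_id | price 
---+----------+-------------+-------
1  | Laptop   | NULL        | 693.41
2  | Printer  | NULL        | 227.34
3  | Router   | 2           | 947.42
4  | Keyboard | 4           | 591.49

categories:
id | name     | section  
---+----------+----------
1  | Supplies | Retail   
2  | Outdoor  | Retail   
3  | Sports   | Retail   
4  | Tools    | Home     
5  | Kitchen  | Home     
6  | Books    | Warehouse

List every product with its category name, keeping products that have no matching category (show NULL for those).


LEFT JOIN keeps every row from products (the left table); where category_id has no match in categories, the category columns become NULL. Walk through each product:
  - product 1 (Laptop): category_id=NULL, no match -> kept with NULL
  - product 2 (Printer): category_id=NULL, no match -> kept with NULL
  - product 3 (Router): category_id=2 -> matches Outdoor
  - product 4 (Keyboard): category_id=4 -> matches Tools
All 4 rows appear; 2 have NULL category.

SQL:
SELECT a.name, b.name AS category
FROM products a
LEFT JOIN categories b ON a.category_id = b.id

Result:
name     | category
---------+---------
Laptop   | NULL    
Printer  | NULL    
Router   | Outdoor 
Keyboard | Tools   


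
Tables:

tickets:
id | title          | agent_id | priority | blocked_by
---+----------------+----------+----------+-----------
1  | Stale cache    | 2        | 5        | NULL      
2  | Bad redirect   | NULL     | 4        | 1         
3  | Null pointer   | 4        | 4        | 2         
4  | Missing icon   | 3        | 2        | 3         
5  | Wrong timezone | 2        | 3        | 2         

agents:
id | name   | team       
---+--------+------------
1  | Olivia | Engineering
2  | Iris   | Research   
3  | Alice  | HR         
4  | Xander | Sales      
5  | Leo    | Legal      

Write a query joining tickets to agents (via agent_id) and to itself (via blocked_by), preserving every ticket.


Two LEFT JOINs from the same base table tickets: one to agents via agent_id, one to tickets itself via blocked_by. Both are LEFT so every ticket is preserved.
Match against agents:
  - ticket 1 (Stale cache): agent_id=2 -> matches Iris
  - ticket 2 (Bad redirect): agent_id=NULL, no match -> kept with NULL
  - ticket 3 (Null pointer): agent_id=4 -> matches Xander
  - ticket 4 (Missing icon): agent_id=3 -> matches Alice
  - ticket 5 (Wrong timezone): agent_id=2 -> matches Iris
Match against tickets (self):
  - ticket 1 (Stale cache): blocked_by=NULL -> NULL
  - ticket 2 (Bad redirect): blocked_by=1 -> Stale cache
  - ticket 3 (Null pointer): blocked_by=2 -> Bad redirect
  - ticket 4 (Missing icon): blocked_by=3 -> Null pointer
  - ticket 5 (Wrong timezone): blocked_by=2 -> Bad redirect

SQL:
SELECT a.title, b.name AS agent, c.title AS blocked_by
FROM tickets a
LEFT JOIN agents b ON a.agent_id = b.id
LEFT JOIN tickets c ON a.blocked_by = c.id

Result:
title          | agent  | blocked_by  
---------------+--------+-------------
Stale cache    | Iris   | NULL        
Bad redirect   | NULL   | Stale cache 
Null pointer   | Xander | Bad redirect
Missing icon   | Alice  | Null pointer
Wrong timezone | Iris   | Bad redirect


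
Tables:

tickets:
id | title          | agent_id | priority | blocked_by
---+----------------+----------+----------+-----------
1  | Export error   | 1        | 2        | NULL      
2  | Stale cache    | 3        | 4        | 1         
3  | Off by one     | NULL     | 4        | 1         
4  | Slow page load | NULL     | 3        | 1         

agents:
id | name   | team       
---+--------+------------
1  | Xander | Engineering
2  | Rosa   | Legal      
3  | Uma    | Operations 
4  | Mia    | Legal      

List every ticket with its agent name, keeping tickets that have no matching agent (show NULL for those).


LEFT JOIN keeps every row from tickets (the left table); where agent_id has no match in agents, the agent columns become NULL. Walk through each ticket:
  - ticket 1 (Export error): agent_id=1 -> matches Xander
  - ticket 2 (Stale cache): agent_id=3 -> matches Uma
  - ticket 3 (Off by one): agent_id=NULL, no match -> kept with NULL
  - ticket 4 (Slow page load): agent_id=NULL, no match -> kept with NULL
All 4 rows appear; 2 have NULL agent.

SQL:
SELECT a.title, b.name AS agent
FROM tickets a
LEFT JOIN agents b ON a.agent_id = b.id

Result:
title          | agent 
---------------+-------
Export error   | Xander
Stale cache    | Uma   
Off by one     | NULL  
Slow page load | NULL  


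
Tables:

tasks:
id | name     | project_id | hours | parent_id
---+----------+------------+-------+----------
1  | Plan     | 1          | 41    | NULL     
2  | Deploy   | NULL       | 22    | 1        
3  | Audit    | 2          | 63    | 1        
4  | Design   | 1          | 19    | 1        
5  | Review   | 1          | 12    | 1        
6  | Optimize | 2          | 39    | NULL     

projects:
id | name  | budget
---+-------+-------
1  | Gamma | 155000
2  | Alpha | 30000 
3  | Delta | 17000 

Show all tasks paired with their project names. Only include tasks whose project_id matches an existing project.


INNER JOIN keeps only tasks rows whose project_id matches an id in projects. Walk through each task:
  - task 1 (Plan): project_id=1 -> matches Gamma
  - task 2 (Deploy): project_id=NULL, no match -> dropped
  - task 3 (Audit): project_id=2 -> matches Alpha
  - task 4 (Design): project_id=1 -> matches Gamma
  - task 5 (Review): project_id=1 -> matches Gamma
  - task 6 (Optimize): project_id=2 -> matches Alpha
So 1 of 6 rows is dropped.

SQL:
SELECT a.name, b.name AS project
FROM tasks a
INNER JOIN projects b ON a.project_id = b.id

Result:
name     | project
---------+--------
Plan     | Gamma  
Audit    | Alpha  
Design   | Gamma  
Review   | Gamma  
Optimize | Alpha  


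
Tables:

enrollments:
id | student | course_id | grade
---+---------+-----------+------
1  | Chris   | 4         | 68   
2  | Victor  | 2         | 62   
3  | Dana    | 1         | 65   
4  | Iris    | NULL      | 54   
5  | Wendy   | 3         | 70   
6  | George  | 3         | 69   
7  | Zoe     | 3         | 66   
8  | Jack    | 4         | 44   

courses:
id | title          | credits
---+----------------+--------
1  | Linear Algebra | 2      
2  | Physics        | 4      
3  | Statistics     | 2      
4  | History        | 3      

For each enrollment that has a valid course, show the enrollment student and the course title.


INNER JOIN keeps only enrollments rows whose course_id matches an id in courses. Walk through each enrollment:
  - enrollment 1 (Chris): course_id=4 -> matches History
  - enrollment 2 (Victor): course_id=2 -> matches Physics
  - enrollment 3 (Dana): course_id=1 -> matches Linear Algebra
  - enrollment 4 (Iris): course_id=NULL, no match -> dropped
  - enrollment 5 (Wendy): course_id=3 -> matches Statistics
  - enrollment 6 (George): course_id=3 -> matches Statistics
  - enrollment 7 (Zoe): course_id=3 -> matches Statistics
  - enrollment 8 (Jack): course_id=4 -> matches History
So 1 of 8 rows is dropped.

SQL:
SELECT a.student, b.title AS course
FROM enrollments a
INNER JOIN courses b ON a.course_id = b.id

Result:
student | course        
--------+---------------
Chris   | History       
Victor  | Physics       
Dana    | Linear Algebra
Wendy   | Statistics    
George  | Statistics    
Zoe     | Statistics    
Jack    | History       
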